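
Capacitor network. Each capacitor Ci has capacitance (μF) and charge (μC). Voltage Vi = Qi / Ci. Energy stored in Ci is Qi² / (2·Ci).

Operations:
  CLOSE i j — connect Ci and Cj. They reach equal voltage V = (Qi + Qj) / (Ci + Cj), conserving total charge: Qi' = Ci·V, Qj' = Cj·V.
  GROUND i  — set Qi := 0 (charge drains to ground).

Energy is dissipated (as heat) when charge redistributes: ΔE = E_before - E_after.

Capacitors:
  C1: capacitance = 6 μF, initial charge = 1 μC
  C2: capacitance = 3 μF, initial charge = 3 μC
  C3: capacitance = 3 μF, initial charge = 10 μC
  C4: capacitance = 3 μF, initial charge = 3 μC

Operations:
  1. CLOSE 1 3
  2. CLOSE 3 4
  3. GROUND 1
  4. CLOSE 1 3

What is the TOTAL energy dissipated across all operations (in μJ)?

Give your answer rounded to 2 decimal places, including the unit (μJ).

Initial: C1(6μF, Q=1μC, V=0.17V), C2(3μF, Q=3μC, V=1.00V), C3(3μF, Q=10μC, V=3.33V), C4(3μF, Q=3μC, V=1.00V)
Op 1: CLOSE 1-3: Q_total=11.00, C_total=9.00, V=1.22; Q1=7.33, Q3=3.67; dissipated=10.028
Op 2: CLOSE 3-4: Q_total=6.67, C_total=6.00, V=1.11; Q3=3.33, Q4=3.33; dissipated=0.037
Op 3: GROUND 1: Q1=0; energy lost=4.481
Op 4: CLOSE 1-3: Q_total=3.33, C_total=9.00, V=0.37; Q1=2.22, Q3=1.11; dissipated=1.235
Total dissipated: 15.781 μJ

Answer: 15.78 μJ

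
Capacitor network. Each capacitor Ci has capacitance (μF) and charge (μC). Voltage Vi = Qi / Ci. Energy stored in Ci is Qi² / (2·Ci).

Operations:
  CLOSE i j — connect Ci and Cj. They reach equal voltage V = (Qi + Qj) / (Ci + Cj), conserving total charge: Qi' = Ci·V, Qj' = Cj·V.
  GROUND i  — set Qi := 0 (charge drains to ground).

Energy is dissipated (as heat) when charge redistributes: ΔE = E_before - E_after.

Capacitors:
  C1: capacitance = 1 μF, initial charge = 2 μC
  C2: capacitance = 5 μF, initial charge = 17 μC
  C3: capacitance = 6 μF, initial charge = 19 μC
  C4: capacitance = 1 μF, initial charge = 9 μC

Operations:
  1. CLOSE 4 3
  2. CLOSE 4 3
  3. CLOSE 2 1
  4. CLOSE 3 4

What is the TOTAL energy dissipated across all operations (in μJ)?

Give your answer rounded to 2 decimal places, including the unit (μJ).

Initial: C1(1μF, Q=2μC, V=2.00V), C2(5μF, Q=17μC, V=3.40V), C3(6μF, Q=19μC, V=3.17V), C4(1μF, Q=9μC, V=9.00V)
Op 1: CLOSE 4-3: Q_total=28.00, C_total=7.00, V=4.00; Q4=4.00, Q3=24.00; dissipated=14.583
Op 2: CLOSE 4-3: Q_total=28.00, C_total=7.00, V=4.00; Q4=4.00, Q3=24.00; dissipated=0.000
Op 3: CLOSE 2-1: Q_total=19.00, C_total=6.00, V=3.17; Q2=15.83, Q1=3.17; dissipated=0.817
Op 4: CLOSE 3-4: Q_total=28.00, C_total=7.00, V=4.00; Q3=24.00, Q4=4.00; dissipated=0.000
Total dissipated: 15.400 μJ

Answer: 15.40 μJ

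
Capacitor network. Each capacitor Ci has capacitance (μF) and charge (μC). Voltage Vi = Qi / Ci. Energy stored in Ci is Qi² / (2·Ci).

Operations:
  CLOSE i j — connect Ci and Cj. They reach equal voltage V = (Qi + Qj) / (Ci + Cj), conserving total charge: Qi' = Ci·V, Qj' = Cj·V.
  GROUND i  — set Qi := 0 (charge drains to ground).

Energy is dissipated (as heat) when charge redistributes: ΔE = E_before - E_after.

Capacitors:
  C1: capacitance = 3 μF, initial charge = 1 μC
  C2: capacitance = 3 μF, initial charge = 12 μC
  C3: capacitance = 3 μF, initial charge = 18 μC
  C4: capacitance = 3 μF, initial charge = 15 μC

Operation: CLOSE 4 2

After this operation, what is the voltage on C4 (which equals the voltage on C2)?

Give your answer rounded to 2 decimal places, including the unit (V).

Answer: 4.50 V

Derivation:
Initial: C1(3μF, Q=1μC, V=0.33V), C2(3μF, Q=12μC, V=4.00V), C3(3μF, Q=18μC, V=6.00V), C4(3μF, Q=15μC, V=5.00V)
Op 1: CLOSE 4-2: Q_total=27.00, C_total=6.00, V=4.50; Q4=13.50, Q2=13.50; dissipated=0.750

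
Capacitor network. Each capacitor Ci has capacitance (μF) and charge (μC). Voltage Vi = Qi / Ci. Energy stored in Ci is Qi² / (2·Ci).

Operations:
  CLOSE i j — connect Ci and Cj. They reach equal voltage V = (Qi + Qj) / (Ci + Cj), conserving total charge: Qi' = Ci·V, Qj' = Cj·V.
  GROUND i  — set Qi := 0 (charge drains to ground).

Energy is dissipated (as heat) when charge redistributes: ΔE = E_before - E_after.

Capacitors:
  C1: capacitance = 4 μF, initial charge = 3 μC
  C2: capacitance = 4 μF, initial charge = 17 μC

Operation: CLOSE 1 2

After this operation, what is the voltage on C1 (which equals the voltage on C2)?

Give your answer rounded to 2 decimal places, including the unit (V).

Initial: C1(4μF, Q=3μC, V=0.75V), C2(4μF, Q=17μC, V=4.25V)
Op 1: CLOSE 1-2: Q_total=20.00, C_total=8.00, V=2.50; Q1=10.00, Q2=10.00; dissipated=12.250

Answer: 2.50 V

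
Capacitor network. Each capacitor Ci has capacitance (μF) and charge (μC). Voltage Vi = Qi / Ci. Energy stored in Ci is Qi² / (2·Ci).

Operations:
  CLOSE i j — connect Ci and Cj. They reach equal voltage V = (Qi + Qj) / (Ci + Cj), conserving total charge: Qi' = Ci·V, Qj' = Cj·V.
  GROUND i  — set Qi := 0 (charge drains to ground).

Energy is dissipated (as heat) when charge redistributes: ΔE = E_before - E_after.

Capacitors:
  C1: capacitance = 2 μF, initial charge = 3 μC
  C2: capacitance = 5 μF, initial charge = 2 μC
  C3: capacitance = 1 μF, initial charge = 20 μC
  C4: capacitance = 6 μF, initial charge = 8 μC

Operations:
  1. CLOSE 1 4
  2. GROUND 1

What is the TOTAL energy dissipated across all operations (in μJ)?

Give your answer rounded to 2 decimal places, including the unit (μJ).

Answer: 1.91 μJ

Derivation:
Initial: C1(2μF, Q=3μC, V=1.50V), C2(5μF, Q=2μC, V=0.40V), C3(1μF, Q=20μC, V=20.00V), C4(6μF, Q=8μC, V=1.33V)
Op 1: CLOSE 1-4: Q_total=11.00, C_total=8.00, V=1.38; Q1=2.75, Q4=8.25; dissipated=0.021
Op 2: GROUND 1: Q1=0; energy lost=1.891
Total dissipated: 1.911 μJ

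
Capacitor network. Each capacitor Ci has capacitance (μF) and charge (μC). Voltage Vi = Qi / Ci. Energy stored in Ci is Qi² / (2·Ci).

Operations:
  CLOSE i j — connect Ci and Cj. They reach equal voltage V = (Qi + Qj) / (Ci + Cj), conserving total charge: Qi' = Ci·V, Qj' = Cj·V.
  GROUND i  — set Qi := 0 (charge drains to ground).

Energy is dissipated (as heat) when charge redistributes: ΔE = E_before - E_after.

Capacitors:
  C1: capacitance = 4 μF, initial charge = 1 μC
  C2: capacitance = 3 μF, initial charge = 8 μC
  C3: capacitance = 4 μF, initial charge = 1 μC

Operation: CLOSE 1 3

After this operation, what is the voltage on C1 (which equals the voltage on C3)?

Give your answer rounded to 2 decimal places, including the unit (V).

Initial: C1(4μF, Q=1μC, V=0.25V), C2(3μF, Q=8μC, V=2.67V), C3(4μF, Q=1μC, V=0.25V)
Op 1: CLOSE 1-3: Q_total=2.00, C_total=8.00, V=0.25; Q1=1.00, Q3=1.00; dissipated=0.000

Answer: 0.25 V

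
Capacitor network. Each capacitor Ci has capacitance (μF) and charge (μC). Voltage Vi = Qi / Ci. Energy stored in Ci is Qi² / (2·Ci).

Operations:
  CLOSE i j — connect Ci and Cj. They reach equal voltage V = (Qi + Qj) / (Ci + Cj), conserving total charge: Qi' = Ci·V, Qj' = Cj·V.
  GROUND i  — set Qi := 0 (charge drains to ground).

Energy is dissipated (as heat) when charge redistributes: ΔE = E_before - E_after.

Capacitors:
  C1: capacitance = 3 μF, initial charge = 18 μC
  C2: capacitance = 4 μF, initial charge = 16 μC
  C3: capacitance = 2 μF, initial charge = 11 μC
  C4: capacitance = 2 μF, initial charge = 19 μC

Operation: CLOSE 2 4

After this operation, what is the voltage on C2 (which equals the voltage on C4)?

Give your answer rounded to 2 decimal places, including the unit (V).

Answer: 5.83 V

Derivation:
Initial: C1(3μF, Q=18μC, V=6.00V), C2(4μF, Q=16μC, V=4.00V), C3(2μF, Q=11μC, V=5.50V), C4(2μF, Q=19μC, V=9.50V)
Op 1: CLOSE 2-4: Q_total=35.00, C_total=6.00, V=5.83; Q2=23.33, Q4=11.67; dissipated=20.167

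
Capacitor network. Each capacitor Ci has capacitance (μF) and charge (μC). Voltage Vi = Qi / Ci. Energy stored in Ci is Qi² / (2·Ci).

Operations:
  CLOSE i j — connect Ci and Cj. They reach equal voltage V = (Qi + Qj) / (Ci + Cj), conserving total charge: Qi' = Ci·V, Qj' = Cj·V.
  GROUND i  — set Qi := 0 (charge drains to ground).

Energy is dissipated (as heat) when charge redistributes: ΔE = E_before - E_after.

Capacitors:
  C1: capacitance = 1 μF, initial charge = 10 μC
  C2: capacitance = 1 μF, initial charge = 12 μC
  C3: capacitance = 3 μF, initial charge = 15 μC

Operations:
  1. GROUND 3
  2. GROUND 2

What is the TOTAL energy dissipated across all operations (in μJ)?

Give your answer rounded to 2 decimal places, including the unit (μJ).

Answer: 109.50 μJ

Derivation:
Initial: C1(1μF, Q=10μC, V=10.00V), C2(1μF, Q=12μC, V=12.00V), C3(3μF, Q=15μC, V=5.00V)
Op 1: GROUND 3: Q3=0; energy lost=37.500
Op 2: GROUND 2: Q2=0; energy lost=72.000
Total dissipated: 109.500 μJ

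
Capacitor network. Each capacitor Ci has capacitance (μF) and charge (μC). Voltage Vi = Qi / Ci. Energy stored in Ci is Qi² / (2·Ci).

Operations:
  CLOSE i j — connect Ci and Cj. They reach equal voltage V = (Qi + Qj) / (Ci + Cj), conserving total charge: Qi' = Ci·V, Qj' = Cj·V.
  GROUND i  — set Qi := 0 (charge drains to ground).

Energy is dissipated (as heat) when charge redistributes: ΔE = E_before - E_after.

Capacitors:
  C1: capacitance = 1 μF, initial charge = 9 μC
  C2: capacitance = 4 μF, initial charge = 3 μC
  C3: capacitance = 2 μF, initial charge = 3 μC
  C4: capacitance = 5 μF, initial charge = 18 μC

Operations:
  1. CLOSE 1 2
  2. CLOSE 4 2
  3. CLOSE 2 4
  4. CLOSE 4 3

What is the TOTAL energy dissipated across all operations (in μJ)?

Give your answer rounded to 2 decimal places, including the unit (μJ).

Initial: C1(1μF, Q=9μC, V=9.00V), C2(4μF, Q=3μC, V=0.75V), C3(2μF, Q=3μC, V=1.50V), C4(5μF, Q=18μC, V=3.60V)
Op 1: CLOSE 1-2: Q_total=12.00, C_total=5.00, V=2.40; Q1=2.40, Q2=9.60; dissipated=27.225
Op 2: CLOSE 4-2: Q_total=27.60, C_total=9.00, V=3.07; Q4=15.33, Q2=12.27; dissipated=1.600
Op 3: CLOSE 2-4: Q_total=27.60, C_total=9.00, V=3.07; Q2=12.27, Q4=15.33; dissipated=0.000
Op 4: CLOSE 4-3: Q_total=18.33, C_total=7.00, V=2.62; Q4=13.10, Q3=5.24; dissipated=1.753
Total dissipated: 30.578 μJ

Answer: 30.58 μJ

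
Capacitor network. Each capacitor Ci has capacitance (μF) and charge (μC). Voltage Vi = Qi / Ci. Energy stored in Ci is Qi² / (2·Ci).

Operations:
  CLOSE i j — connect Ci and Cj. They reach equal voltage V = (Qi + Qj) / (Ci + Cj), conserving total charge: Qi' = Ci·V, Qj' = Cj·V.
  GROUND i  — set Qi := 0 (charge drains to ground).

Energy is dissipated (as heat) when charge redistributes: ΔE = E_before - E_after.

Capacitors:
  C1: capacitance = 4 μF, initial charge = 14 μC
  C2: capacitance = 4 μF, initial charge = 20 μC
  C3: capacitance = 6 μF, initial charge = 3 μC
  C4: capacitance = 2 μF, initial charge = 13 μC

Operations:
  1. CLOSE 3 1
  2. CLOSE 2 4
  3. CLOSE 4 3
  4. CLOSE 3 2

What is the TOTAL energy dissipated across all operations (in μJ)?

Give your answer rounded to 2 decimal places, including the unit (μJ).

Answer: 32.88 μJ

Derivation:
Initial: C1(4μF, Q=14μC, V=3.50V), C2(4μF, Q=20μC, V=5.00V), C3(6μF, Q=3μC, V=0.50V), C4(2μF, Q=13μC, V=6.50V)
Op 1: CLOSE 3-1: Q_total=17.00, C_total=10.00, V=1.70; Q3=10.20, Q1=6.80; dissipated=10.800
Op 2: CLOSE 2-4: Q_total=33.00, C_total=6.00, V=5.50; Q2=22.00, Q4=11.00; dissipated=1.500
Op 3: CLOSE 4-3: Q_total=21.20, C_total=8.00, V=2.65; Q4=5.30, Q3=15.90; dissipated=10.830
Op 4: CLOSE 3-2: Q_total=37.90, C_total=10.00, V=3.79; Q3=22.74, Q2=15.16; dissipated=9.747
Total dissipated: 32.877 μJ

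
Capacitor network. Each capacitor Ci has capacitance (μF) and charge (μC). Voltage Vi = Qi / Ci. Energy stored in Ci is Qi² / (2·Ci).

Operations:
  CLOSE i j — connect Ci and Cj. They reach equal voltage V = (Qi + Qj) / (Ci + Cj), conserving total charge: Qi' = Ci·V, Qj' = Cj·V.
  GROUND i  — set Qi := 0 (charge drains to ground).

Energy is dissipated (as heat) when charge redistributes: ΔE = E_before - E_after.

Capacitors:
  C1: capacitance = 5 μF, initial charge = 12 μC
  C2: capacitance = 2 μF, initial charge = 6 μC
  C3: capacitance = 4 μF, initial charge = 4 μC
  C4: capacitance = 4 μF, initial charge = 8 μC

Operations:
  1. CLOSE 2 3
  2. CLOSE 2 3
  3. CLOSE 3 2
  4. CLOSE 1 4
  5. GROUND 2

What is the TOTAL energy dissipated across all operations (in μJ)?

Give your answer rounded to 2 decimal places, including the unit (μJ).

Answer: 5.62 μJ

Derivation:
Initial: C1(5μF, Q=12μC, V=2.40V), C2(2μF, Q=6μC, V=3.00V), C3(4μF, Q=4μC, V=1.00V), C4(4μF, Q=8μC, V=2.00V)
Op 1: CLOSE 2-3: Q_total=10.00, C_total=6.00, V=1.67; Q2=3.33, Q3=6.67; dissipated=2.667
Op 2: CLOSE 2-3: Q_total=10.00, C_total=6.00, V=1.67; Q2=3.33, Q3=6.67; dissipated=0.000
Op 3: CLOSE 3-2: Q_total=10.00, C_total=6.00, V=1.67; Q3=6.67, Q2=3.33; dissipated=0.000
Op 4: CLOSE 1-4: Q_total=20.00, C_total=9.00, V=2.22; Q1=11.11, Q4=8.89; dissipated=0.178
Op 5: GROUND 2: Q2=0; energy lost=2.778
Total dissipated: 5.622 μJ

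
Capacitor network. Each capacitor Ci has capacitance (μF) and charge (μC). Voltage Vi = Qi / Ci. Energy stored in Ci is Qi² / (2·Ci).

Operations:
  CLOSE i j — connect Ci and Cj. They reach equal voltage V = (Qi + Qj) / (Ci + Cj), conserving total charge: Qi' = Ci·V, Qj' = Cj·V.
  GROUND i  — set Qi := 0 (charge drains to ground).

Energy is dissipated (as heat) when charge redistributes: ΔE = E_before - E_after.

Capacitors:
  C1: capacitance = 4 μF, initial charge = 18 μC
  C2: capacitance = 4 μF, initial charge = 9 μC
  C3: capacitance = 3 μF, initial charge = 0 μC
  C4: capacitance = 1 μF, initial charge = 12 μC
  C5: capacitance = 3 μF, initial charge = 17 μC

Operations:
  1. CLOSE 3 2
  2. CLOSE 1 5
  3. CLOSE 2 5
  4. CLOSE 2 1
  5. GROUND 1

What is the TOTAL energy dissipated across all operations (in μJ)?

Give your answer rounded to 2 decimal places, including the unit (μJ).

Initial: C1(4μF, Q=18μC, V=4.50V), C2(4μF, Q=9μC, V=2.25V), C3(3μF, Q=0μC, V=0.00V), C4(1μF, Q=12μC, V=12.00V), C5(3μF, Q=17μC, V=5.67V)
Op 1: CLOSE 3-2: Q_total=9.00, C_total=7.00, V=1.29; Q3=3.86, Q2=5.14; dissipated=4.339
Op 2: CLOSE 1-5: Q_total=35.00, C_total=7.00, V=5.00; Q1=20.00, Q5=15.00; dissipated=1.167
Op 3: CLOSE 2-5: Q_total=20.14, C_total=7.00, V=2.88; Q2=11.51, Q5=8.63; dissipated=11.825
Op 4: CLOSE 2-1: Q_total=31.51, C_total=8.00, V=3.94; Q2=15.76, Q1=15.76; dissipated=4.505
Op 5: GROUND 1: Q1=0; energy lost=31.028
Total dissipated: 52.864 μJ

Answer: 52.86 μJ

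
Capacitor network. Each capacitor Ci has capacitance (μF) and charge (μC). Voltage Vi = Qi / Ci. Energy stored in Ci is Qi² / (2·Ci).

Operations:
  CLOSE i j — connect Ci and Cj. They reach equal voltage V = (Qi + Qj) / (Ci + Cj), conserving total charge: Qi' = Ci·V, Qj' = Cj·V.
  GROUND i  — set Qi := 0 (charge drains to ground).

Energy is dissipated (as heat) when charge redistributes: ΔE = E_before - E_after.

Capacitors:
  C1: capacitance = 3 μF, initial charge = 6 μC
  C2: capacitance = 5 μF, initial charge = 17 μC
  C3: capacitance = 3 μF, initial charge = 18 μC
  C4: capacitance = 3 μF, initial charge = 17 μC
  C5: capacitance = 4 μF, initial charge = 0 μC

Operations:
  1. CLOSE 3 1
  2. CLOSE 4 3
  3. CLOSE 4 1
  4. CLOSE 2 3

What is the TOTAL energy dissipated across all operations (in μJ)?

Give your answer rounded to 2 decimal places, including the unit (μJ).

Answer: 16.53 μJ

Derivation:
Initial: C1(3μF, Q=6μC, V=2.00V), C2(5μF, Q=17μC, V=3.40V), C3(3μF, Q=18μC, V=6.00V), C4(3μF, Q=17μC, V=5.67V), C5(4μF, Q=0μC, V=0.00V)
Op 1: CLOSE 3-1: Q_total=24.00, C_total=6.00, V=4.00; Q3=12.00, Q1=12.00; dissipated=12.000
Op 2: CLOSE 4-3: Q_total=29.00, C_total=6.00, V=4.83; Q4=14.50, Q3=14.50; dissipated=2.083
Op 3: CLOSE 4-1: Q_total=26.50, C_total=6.00, V=4.42; Q4=13.25, Q1=13.25; dissipated=0.521
Op 4: CLOSE 2-3: Q_total=31.50, C_total=8.00, V=3.94; Q2=19.69, Q3=11.81; dissipated=1.926
Total dissipated: 16.530 μJ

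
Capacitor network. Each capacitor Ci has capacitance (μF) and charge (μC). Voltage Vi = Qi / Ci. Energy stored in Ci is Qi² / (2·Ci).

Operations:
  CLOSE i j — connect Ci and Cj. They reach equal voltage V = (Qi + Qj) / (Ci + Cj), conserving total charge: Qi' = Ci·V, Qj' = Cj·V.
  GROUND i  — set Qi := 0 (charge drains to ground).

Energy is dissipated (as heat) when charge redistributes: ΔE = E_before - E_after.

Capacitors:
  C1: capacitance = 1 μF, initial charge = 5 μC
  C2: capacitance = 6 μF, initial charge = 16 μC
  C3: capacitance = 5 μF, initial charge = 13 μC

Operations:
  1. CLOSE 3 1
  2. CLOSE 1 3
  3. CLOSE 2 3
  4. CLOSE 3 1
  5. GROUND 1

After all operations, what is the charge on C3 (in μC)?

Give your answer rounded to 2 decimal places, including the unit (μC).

Answer: 14.24 μC

Derivation:
Initial: C1(1μF, Q=5μC, V=5.00V), C2(6μF, Q=16μC, V=2.67V), C3(5μF, Q=13μC, V=2.60V)
Op 1: CLOSE 3-1: Q_total=18.00, C_total=6.00, V=3.00; Q3=15.00, Q1=3.00; dissipated=2.400
Op 2: CLOSE 1-3: Q_total=18.00, C_total=6.00, V=3.00; Q1=3.00, Q3=15.00; dissipated=0.000
Op 3: CLOSE 2-3: Q_total=31.00, C_total=11.00, V=2.82; Q2=16.91, Q3=14.09; dissipated=0.152
Op 4: CLOSE 3-1: Q_total=17.09, C_total=6.00, V=2.85; Q3=14.24, Q1=2.85; dissipated=0.014
Op 5: GROUND 1: Q1=0; energy lost=4.057
Final charges: Q1=0.00, Q2=16.91, Q3=14.24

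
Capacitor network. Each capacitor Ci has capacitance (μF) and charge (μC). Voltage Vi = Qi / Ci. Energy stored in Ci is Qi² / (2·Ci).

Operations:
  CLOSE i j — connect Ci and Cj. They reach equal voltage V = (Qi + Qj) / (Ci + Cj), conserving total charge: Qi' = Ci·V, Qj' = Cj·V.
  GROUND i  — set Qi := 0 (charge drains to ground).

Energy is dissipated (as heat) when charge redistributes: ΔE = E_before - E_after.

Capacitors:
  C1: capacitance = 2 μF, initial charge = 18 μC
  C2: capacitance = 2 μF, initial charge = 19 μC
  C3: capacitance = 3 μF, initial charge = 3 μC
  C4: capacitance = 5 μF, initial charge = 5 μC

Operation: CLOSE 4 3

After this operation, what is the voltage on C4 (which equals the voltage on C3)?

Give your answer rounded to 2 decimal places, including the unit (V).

Initial: C1(2μF, Q=18μC, V=9.00V), C2(2μF, Q=19μC, V=9.50V), C3(3μF, Q=3μC, V=1.00V), C4(5μF, Q=5μC, V=1.00V)
Op 1: CLOSE 4-3: Q_total=8.00, C_total=8.00, V=1.00; Q4=5.00, Q3=3.00; dissipated=0.000

Answer: 1.00 V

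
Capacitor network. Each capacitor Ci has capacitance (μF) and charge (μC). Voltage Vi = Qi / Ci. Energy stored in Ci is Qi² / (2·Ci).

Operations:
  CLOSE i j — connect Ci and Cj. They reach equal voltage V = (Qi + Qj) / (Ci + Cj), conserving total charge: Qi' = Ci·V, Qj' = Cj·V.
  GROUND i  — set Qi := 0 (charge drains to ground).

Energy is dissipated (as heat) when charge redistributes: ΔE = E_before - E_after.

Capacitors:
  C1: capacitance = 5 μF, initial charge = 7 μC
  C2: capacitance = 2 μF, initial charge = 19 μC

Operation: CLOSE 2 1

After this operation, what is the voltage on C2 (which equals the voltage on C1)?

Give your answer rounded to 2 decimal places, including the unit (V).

Answer: 3.71 V

Derivation:
Initial: C1(5μF, Q=7μC, V=1.40V), C2(2μF, Q=19μC, V=9.50V)
Op 1: CLOSE 2-1: Q_total=26.00, C_total=7.00, V=3.71; Q2=7.43, Q1=18.57; dissipated=46.864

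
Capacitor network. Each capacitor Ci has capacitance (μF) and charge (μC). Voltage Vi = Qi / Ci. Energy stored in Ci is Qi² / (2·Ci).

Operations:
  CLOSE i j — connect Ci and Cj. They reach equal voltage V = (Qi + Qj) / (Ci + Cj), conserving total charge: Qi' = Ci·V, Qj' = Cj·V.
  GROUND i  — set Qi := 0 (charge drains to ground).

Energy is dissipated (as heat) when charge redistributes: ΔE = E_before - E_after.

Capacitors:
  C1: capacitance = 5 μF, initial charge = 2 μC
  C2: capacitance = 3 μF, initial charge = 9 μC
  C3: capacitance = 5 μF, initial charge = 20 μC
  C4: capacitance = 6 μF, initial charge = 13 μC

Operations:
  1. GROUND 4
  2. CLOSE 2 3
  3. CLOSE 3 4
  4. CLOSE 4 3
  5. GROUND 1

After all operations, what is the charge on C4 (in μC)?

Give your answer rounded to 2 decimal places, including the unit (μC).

Initial: C1(5μF, Q=2μC, V=0.40V), C2(3μF, Q=9μC, V=3.00V), C3(5μF, Q=20μC, V=4.00V), C4(6μF, Q=13μC, V=2.17V)
Op 1: GROUND 4: Q4=0; energy lost=14.083
Op 2: CLOSE 2-3: Q_total=29.00, C_total=8.00, V=3.62; Q2=10.88, Q3=18.12; dissipated=0.938
Op 3: CLOSE 3-4: Q_total=18.12, C_total=11.00, V=1.65; Q3=8.24, Q4=9.89; dissipated=17.919
Op 4: CLOSE 4-3: Q_total=18.12, C_total=11.00, V=1.65; Q4=9.89, Q3=8.24; dissipated=0.000
Op 5: GROUND 1: Q1=0; energy lost=0.400
Final charges: Q1=0.00, Q2=10.88, Q3=8.24, Q4=9.89

Answer: 9.89 μC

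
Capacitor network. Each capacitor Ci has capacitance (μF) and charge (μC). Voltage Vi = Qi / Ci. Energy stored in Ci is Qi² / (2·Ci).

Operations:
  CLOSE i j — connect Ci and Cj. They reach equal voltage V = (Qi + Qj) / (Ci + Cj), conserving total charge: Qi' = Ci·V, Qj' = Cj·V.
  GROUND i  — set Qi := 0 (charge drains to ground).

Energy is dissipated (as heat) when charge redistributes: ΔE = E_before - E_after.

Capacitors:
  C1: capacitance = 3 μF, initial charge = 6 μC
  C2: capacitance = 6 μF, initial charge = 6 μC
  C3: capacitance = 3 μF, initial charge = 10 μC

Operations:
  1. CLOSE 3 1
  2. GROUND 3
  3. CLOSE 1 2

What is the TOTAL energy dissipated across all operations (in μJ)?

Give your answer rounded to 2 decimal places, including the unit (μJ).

Answer: 14.78 μJ

Derivation:
Initial: C1(3μF, Q=6μC, V=2.00V), C2(6μF, Q=6μC, V=1.00V), C3(3μF, Q=10μC, V=3.33V)
Op 1: CLOSE 3-1: Q_total=16.00, C_total=6.00, V=2.67; Q3=8.00, Q1=8.00; dissipated=1.333
Op 2: GROUND 3: Q3=0; energy lost=10.667
Op 3: CLOSE 1-2: Q_total=14.00, C_total=9.00, V=1.56; Q1=4.67, Q2=9.33; dissipated=2.778
Total dissipated: 14.778 μJ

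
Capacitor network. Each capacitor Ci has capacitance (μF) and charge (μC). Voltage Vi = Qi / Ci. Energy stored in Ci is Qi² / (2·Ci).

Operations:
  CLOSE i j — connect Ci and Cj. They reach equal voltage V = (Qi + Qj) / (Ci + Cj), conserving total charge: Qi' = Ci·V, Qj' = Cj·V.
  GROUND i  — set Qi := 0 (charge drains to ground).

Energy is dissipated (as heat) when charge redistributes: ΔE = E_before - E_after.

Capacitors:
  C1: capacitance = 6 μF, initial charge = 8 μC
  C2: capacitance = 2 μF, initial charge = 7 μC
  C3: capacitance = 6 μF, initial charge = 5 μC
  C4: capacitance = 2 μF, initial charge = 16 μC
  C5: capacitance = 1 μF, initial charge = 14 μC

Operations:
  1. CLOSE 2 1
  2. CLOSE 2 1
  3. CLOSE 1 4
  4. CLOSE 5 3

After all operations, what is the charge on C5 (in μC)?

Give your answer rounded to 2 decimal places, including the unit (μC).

Answer: 2.71 μC

Derivation:
Initial: C1(6μF, Q=8μC, V=1.33V), C2(2μF, Q=7μC, V=3.50V), C3(6μF, Q=5μC, V=0.83V), C4(2μF, Q=16μC, V=8.00V), C5(1μF, Q=14μC, V=14.00V)
Op 1: CLOSE 2-1: Q_total=15.00, C_total=8.00, V=1.88; Q2=3.75, Q1=11.25; dissipated=3.521
Op 2: CLOSE 2-1: Q_total=15.00, C_total=8.00, V=1.88; Q2=3.75, Q1=11.25; dissipated=0.000
Op 3: CLOSE 1-4: Q_total=27.25, C_total=8.00, V=3.41; Q1=20.44, Q4=6.81; dissipated=28.137
Op 4: CLOSE 5-3: Q_total=19.00, C_total=7.00, V=2.71; Q5=2.71, Q3=16.29; dissipated=74.298
Final charges: Q1=20.44, Q2=3.75, Q3=16.29, Q4=6.81, Q5=2.71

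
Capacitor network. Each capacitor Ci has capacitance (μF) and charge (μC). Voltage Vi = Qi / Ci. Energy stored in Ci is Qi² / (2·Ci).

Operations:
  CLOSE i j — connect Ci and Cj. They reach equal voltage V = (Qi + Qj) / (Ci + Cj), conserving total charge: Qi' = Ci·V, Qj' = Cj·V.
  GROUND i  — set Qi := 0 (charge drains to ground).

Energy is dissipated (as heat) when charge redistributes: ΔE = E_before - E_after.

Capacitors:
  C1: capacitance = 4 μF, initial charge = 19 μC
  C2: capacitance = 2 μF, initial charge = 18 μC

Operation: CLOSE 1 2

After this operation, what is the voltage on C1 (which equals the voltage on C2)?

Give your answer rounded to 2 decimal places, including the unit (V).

Answer: 6.17 V

Derivation:
Initial: C1(4μF, Q=19μC, V=4.75V), C2(2μF, Q=18μC, V=9.00V)
Op 1: CLOSE 1-2: Q_total=37.00, C_total=6.00, V=6.17; Q1=24.67, Q2=12.33; dissipated=12.042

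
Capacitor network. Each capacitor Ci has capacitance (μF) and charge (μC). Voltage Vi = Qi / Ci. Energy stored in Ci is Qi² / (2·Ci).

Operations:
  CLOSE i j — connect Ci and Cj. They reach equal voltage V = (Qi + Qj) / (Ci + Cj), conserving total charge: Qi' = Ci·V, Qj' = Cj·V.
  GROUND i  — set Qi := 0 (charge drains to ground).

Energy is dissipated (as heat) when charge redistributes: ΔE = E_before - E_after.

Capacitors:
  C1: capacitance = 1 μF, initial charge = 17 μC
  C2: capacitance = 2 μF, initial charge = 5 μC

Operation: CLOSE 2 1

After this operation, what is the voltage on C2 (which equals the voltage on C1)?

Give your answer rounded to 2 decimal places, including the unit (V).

Initial: C1(1μF, Q=17μC, V=17.00V), C2(2μF, Q=5μC, V=2.50V)
Op 1: CLOSE 2-1: Q_total=22.00, C_total=3.00, V=7.33; Q2=14.67, Q1=7.33; dissipated=70.083

Answer: 7.33 V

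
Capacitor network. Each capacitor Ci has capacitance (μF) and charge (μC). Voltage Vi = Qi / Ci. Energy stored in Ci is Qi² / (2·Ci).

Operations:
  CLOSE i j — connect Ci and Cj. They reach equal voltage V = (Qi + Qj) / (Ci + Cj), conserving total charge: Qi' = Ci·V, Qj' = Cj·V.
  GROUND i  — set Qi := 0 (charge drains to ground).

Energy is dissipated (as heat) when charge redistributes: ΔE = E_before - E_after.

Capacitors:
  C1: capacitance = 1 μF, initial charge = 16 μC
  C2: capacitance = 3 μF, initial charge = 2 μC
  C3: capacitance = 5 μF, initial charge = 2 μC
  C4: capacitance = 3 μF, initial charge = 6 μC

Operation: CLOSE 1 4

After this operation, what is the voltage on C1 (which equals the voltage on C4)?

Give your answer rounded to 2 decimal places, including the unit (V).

Answer: 5.50 V

Derivation:
Initial: C1(1μF, Q=16μC, V=16.00V), C2(3μF, Q=2μC, V=0.67V), C3(5μF, Q=2μC, V=0.40V), C4(3μF, Q=6μC, V=2.00V)
Op 1: CLOSE 1-4: Q_total=22.00, C_total=4.00, V=5.50; Q1=5.50, Q4=16.50; dissipated=73.500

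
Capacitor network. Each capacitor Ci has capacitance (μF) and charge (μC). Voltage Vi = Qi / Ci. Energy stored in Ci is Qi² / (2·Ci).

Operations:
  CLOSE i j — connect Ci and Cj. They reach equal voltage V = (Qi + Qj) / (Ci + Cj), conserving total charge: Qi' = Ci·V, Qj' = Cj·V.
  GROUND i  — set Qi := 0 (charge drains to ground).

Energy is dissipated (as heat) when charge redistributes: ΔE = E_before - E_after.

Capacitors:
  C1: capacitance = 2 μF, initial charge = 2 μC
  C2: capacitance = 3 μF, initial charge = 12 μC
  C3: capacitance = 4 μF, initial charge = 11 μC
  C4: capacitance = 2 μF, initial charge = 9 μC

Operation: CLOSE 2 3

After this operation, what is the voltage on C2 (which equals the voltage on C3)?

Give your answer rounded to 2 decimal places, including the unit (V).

Initial: C1(2μF, Q=2μC, V=1.00V), C2(3μF, Q=12μC, V=4.00V), C3(4μF, Q=11μC, V=2.75V), C4(2μF, Q=9μC, V=4.50V)
Op 1: CLOSE 2-3: Q_total=23.00, C_total=7.00, V=3.29; Q2=9.86, Q3=13.14; dissipated=1.339

Answer: 3.29 V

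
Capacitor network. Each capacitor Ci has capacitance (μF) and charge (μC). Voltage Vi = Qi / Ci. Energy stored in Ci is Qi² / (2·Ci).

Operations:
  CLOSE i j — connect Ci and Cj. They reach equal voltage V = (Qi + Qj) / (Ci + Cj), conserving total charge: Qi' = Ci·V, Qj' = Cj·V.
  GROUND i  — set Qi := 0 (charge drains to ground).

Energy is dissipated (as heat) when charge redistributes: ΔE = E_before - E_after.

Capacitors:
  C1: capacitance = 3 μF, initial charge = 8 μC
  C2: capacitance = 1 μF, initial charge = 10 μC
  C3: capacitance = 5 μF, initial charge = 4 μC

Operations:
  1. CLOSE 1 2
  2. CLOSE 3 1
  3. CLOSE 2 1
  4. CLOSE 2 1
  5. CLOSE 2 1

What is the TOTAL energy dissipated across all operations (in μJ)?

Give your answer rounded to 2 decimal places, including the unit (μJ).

Answer: 35.01 μJ

Derivation:
Initial: C1(3μF, Q=8μC, V=2.67V), C2(1μF, Q=10μC, V=10.00V), C3(5μF, Q=4μC, V=0.80V)
Op 1: CLOSE 1-2: Q_total=18.00, C_total=4.00, V=4.50; Q1=13.50, Q2=4.50; dissipated=20.167
Op 2: CLOSE 3-1: Q_total=17.50, C_total=8.00, V=2.19; Q3=10.94, Q1=6.56; dissipated=12.834
Op 3: CLOSE 2-1: Q_total=11.06, C_total=4.00, V=2.77; Q2=2.77, Q1=8.30; dissipated=2.005
Op 4: CLOSE 2-1: Q_total=11.06, C_total=4.00, V=2.77; Q2=2.77, Q1=8.30; dissipated=0.000
Op 5: CLOSE 2-1: Q_total=11.06, C_total=4.00, V=2.77; Q2=2.77, Q1=8.30; dissipated=0.000
Total dissipated: 35.006 μJ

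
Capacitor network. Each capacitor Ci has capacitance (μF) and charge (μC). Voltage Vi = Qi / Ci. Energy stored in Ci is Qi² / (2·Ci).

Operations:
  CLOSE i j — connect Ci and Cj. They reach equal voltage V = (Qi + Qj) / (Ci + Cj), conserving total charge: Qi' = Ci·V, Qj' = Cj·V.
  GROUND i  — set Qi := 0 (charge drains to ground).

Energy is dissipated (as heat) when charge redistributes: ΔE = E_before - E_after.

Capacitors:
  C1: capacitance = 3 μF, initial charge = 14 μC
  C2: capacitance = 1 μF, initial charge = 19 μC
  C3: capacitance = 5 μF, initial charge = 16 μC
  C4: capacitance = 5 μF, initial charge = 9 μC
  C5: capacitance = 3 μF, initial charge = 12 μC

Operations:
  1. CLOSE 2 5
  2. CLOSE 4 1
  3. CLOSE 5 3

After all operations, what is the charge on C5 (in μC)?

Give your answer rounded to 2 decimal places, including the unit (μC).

Initial: C1(3μF, Q=14μC, V=4.67V), C2(1μF, Q=19μC, V=19.00V), C3(5μF, Q=16μC, V=3.20V), C4(5μF, Q=9μC, V=1.80V), C5(3μF, Q=12μC, V=4.00V)
Op 1: CLOSE 2-5: Q_total=31.00, C_total=4.00, V=7.75; Q2=7.75, Q5=23.25; dissipated=84.375
Op 2: CLOSE 4-1: Q_total=23.00, C_total=8.00, V=2.88; Q4=14.38, Q1=8.62; dissipated=7.704
Op 3: CLOSE 5-3: Q_total=39.25, C_total=8.00, V=4.91; Q5=14.72, Q3=24.53; dissipated=19.409
Final charges: Q1=8.62, Q2=7.75, Q3=24.53, Q4=14.38, Q5=14.72

Answer: 14.72 μC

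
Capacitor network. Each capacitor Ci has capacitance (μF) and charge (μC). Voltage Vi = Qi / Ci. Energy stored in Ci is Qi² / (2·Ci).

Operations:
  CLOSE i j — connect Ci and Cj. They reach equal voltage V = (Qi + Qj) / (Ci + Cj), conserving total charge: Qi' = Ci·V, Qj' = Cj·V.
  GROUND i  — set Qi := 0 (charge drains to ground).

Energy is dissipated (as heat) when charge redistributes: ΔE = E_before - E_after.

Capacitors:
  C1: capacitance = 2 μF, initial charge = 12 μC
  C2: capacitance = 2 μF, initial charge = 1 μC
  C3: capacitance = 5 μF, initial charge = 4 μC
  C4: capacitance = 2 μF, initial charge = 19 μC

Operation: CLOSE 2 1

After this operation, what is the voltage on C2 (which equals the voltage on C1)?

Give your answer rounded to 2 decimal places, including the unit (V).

Answer: 3.25 V

Derivation:
Initial: C1(2μF, Q=12μC, V=6.00V), C2(2μF, Q=1μC, V=0.50V), C3(5μF, Q=4μC, V=0.80V), C4(2μF, Q=19μC, V=9.50V)
Op 1: CLOSE 2-1: Q_total=13.00, C_total=4.00, V=3.25; Q2=6.50, Q1=6.50; dissipated=15.125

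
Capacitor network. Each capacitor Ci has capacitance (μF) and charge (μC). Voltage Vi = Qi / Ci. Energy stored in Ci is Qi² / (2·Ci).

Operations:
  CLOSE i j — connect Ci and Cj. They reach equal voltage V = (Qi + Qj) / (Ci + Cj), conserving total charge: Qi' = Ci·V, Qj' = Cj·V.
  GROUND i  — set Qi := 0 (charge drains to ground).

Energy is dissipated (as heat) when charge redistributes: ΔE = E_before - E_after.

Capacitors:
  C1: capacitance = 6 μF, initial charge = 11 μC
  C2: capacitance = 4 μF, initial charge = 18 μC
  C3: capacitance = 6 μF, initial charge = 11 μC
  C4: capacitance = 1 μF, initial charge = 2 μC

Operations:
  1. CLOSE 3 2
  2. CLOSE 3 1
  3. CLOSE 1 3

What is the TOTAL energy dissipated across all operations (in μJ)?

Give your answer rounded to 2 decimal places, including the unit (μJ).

Initial: C1(6μF, Q=11μC, V=1.83V), C2(4μF, Q=18μC, V=4.50V), C3(6μF, Q=11μC, V=1.83V), C4(1μF, Q=2μC, V=2.00V)
Op 1: CLOSE 3-2: Q_total=29.00, C_total=10.00, V=2.90; Q3=17.40, Q2=11.60; dissipated=8.533
Op 2: CLOSE 3-1: Q_total=28.40, C_total=12.00, V=2.37; Q3=14.20, Q1=14.20; dissipated=1.707
Op 3: CLOSE 1-3: Q_total=28.40, C_total=12.00, V=2.37; Q1=14.20, Q3=14.20; dissipated=0.000
Total dissipated: 10.240 μJ

Answer: 10.24 μJ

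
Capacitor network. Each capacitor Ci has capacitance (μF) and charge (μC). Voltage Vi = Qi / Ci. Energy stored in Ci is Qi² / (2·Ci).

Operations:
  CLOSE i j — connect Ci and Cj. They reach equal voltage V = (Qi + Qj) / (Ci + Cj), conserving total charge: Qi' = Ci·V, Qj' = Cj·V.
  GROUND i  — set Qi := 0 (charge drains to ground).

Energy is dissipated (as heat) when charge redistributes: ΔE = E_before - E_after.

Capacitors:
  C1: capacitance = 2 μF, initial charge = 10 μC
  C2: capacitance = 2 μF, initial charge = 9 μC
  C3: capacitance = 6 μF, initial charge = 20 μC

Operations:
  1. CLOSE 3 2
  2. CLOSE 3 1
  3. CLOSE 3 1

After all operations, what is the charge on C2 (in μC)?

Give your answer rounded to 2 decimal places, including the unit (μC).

Answer: 7.25 μC

Derivation:
Initial: C1(2μF, Q=10μC, V=5.00V), C2(2μF, Q=9μC, V=4.50V), C3(6μF, Q=20μC, V=3.33V)
Op 1: CLOSE 3-2: Q_total=29.00, C_total=8.00, V=3.62; Q3=21.75, Q2=7.25; dissipated=1.021
Op 2: CLOSE 3-1: Q_total=31.75, C_total=8.00, V=3.97; Q3=23.81, Q1=7.94; dissipated=1.418
Op 3: CLOSE 3-1: Q_total=31.75, C_total=8.00, V=3.97; Q3=23.81, Q1=7.94; dissipated=0.000
Final charges: Q1=7.94, Q2=7.25, Q3=23.81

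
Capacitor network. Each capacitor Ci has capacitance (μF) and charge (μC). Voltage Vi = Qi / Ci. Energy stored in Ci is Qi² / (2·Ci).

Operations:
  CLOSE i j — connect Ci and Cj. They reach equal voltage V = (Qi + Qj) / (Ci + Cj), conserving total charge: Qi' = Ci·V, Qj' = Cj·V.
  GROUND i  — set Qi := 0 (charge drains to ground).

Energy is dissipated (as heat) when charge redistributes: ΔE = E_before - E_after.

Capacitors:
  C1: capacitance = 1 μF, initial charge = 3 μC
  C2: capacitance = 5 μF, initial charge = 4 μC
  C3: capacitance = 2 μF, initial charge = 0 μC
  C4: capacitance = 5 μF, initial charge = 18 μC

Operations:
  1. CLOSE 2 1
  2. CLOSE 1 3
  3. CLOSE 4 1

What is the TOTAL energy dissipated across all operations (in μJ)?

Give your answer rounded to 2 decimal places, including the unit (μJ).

Answer: 6.77 μJ

Derivation:
Initial: C1(1μF, Q=3μC, V=3.00V), C2(5μF, Q=4μC, V=0.80V), C3(2μF, Q=0μC, V=0.00V), C4(5μF, Q=18μC, V=3.60V)
Op 1: CLOSE 2-1: Q_total=7.00, C_total=6.00, V=1.17; Q2=5.83, Q1=1.17; dissipated=2.017
Op 2: CLOSE 1-3: Q_total=1.17, C_total=3.00, V=0.39; Q1=0.39, Q3=0.78; dissipated=0.454
Op 3: CLOSE 4-1: Q_total=18.39, C_total=6.00, V=3.06; Q4=15.32, Q1=3.06; dissipated=4.296
Total dissipated: 6.767 μJ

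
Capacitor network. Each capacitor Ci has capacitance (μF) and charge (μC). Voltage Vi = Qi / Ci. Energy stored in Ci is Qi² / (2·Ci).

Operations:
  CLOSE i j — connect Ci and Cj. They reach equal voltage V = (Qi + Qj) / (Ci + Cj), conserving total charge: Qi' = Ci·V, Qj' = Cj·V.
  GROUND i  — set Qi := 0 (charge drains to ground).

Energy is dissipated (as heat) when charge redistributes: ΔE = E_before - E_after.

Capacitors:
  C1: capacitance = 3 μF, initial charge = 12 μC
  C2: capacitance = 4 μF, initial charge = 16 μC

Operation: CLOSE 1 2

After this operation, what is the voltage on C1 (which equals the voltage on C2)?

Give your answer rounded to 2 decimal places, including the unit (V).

Initial: C1(3μF, Q=12μC, V=4.00V), C2(4μF, Q=16μC, V=4.00V)
Op 1: CLOSE 1-2: Q_total=28.00, C_total=7.00, V=4.00; Q1=12.00, Q2=16.00; dissipated=0.000

Answer: 4.00 V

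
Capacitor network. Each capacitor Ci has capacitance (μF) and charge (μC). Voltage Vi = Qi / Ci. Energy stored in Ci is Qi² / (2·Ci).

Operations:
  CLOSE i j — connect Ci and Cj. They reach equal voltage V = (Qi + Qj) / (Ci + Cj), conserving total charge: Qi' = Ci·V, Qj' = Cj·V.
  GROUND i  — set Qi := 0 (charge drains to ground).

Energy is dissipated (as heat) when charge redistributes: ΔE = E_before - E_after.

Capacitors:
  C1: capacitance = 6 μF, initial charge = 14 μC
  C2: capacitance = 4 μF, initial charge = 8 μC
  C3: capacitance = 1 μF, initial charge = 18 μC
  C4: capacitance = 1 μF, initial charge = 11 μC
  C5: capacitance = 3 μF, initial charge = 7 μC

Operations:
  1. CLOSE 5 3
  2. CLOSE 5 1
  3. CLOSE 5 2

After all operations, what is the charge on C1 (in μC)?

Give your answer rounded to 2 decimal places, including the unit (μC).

Answer: 21.83 μC

Derivation:
Initial: C1(6μF, Q=14μC, V=2.33V), C2(4μF, Q=8μC, V=2.00V), C3(1μF, Q=18μC, V=18.00V), C4(1μF, Q=11μC, V=11.00V), C5(3μF, Q=7μC, V=2.33V)
Op 1: CLOSE 5-3: Q_total=25.00, C_total=4.00, V=6.25; Q5=18.75, Q3=6.25; dissipated=92.042
Op 2: CLOSE 5-1: Q_total=32.75, C_total=9.00, V=3.64; Q5=10.92, Q1=21.83; dissipated=15.340
Op 3: CLOSE 5-2: Q_total=18.92, C_total=7.00, V=2.70; Q5=8.11, Q2=10.81; dissipated=2.302
Final charges: Q1=21.83, Q2=10.81, Q3=6.25, Q4=11.00, Q5=8.11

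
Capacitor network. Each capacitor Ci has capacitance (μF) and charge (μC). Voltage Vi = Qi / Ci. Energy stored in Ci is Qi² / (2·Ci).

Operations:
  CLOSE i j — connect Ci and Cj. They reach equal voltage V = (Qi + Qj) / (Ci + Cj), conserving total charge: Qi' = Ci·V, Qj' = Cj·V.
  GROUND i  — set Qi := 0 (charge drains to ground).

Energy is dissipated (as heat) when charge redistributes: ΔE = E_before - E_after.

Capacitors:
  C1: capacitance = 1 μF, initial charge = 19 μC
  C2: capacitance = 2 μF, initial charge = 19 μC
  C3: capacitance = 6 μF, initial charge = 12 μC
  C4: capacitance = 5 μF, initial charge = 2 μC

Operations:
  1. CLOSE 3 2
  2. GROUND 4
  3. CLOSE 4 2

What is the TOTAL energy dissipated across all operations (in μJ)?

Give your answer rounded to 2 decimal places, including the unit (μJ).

Initial: C1(1μF, Q=19μC, V=19.00V), C2(2μF, Q=19μC, V=9.50V), C3(6μF, Q=12μC, V=2.00V), C4(5μF, Q=2μC, V=0.40V)
Op 1: CLOSE 3-2: Q_total=31.00, C_total=8.00, V=3.88; Q3=23.25, Q2=7.75; dissipated=42.188
Op 2: GROUND 4: Q4=0; energy lost=0.400
Op 3: CLOSE 4-2: Q_total=7.75, C_total=7.00, V=1.11; Q4=5.54, Q2=2.21; dissipated=10.725
Total dissipated: 53.313 μJ

Answer: 53.31 μJ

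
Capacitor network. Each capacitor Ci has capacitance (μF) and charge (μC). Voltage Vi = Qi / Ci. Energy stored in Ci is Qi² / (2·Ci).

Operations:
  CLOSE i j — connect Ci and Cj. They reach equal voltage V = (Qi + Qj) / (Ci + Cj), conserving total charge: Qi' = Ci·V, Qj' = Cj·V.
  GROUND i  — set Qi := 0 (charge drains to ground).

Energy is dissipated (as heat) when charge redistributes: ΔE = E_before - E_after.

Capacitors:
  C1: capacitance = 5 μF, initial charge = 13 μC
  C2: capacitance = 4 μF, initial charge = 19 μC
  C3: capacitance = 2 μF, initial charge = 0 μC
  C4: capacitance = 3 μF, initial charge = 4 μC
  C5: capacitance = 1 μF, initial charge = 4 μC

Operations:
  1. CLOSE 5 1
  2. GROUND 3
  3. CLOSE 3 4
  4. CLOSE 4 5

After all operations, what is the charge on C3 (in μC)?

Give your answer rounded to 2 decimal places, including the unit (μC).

Answer: 1.60 μC

Derivation:
Initial: C1(5μF, Q=13μC, V=2.60V), C2(4μF, Q=19μC, V=4.75V), C3(2μF, Q=0μC, V=0.00V), C4(3μF, Q=4μC, V=1.33V), C5(1μF, Q=4μC, V=4.00V)
Op 1: CLOSE 5-1: Q_total=17.00, C_total=6.00, V=2.83; Q5=2.83, Q1=14.17; dissipated=0.817
Op 2: GROUND 3: Q3=0; energy lost=0.000
Op 3: CLOSE 3-4: Q_total=4.00, C_total=5.00, V=0.80; Q3=1.60, Q4=2.40; dissipated=1.067
Op 4: CLOSE 4-5: Q_total=5.23, C_total=4.00, V=1.31; Q4=3.92, Q5=1.31; dissipated=1.550
Final charges: Q1=14.17, Q2=19.00, Q3=1.60, Q4=3.92, Q5=1.31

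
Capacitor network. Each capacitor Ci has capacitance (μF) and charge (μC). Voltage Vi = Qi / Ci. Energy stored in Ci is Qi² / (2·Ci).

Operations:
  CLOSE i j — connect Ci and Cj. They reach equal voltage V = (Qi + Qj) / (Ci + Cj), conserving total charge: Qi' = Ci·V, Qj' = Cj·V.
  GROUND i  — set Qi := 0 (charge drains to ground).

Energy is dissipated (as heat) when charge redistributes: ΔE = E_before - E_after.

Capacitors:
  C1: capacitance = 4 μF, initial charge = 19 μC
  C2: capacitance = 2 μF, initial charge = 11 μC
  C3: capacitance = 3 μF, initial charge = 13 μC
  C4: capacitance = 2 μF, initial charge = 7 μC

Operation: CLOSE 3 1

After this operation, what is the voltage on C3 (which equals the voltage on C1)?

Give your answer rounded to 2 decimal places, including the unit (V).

Answer: 4.57 V

Derivation:
Initial: C1(4μF, Q=19μC, V=4.75V), C2(2μF, Q=11μC, V=5.50V), C3(3μF, Q=13μC, V=4.33V), C4(2μF, Q=7μC, V=3.50V)
Op 1: CLOSE 3-1: Q_total=32.00, C_total=7.00, V=4.57; Q3=13.71, Q1=18.29; dissipated=0.149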